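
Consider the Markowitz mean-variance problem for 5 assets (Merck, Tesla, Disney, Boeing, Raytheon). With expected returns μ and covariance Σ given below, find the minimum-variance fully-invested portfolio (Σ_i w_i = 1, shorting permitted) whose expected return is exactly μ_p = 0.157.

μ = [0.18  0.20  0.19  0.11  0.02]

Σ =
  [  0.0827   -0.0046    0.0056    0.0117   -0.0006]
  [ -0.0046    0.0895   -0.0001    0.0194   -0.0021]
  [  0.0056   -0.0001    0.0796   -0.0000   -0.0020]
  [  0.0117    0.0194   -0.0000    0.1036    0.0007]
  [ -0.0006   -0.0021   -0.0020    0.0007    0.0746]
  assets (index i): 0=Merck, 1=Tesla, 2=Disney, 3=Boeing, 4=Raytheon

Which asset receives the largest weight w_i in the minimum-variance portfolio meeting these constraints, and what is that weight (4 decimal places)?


x=Σ⁻¹μ = [2.0969  2.2683  2.2525  0.3975  0.4055]
y=Σ⁻¹𝟙 = [11.0763  10.7206  12.1504  6.2991  14.0623]
a=μᵀx=1.310895  b=𝟙ᵀx=7.420574  c=𝟙ᵀy=54.308705  D=ac−b²=16.128104
λ₁=(c·0.157−b)/D = (54.308705·0.157−7.420574)/16.128104 = 0.068569
λ₂=(a−b·0.157)/D = (1.310895−7.420574·0.157)/16.128104 = 0.009044
w* = 0.068569·x + 0.009044·y:
  w_0 = 0.068569·2.0969 + 0.009044·11.0763 = 0.2440  (Merck)
  w_1 = 0.068569·2.2683 + 0.009044·10.7206 = 0.2525  (Tesla)
  w_2 = 0.068569·2.2525 + 0.009044·12.1504 = 0.2643  (Disney)
  w_3 = 0.068569·0.3975 + 0.009044·6.2991 = 0.0842  (Boeing)
  w_4 = 0.068569·0.4055 + 0.009044·14.0623 = 0.1550  (Raytheon)
Σw_i=1.0000  μᵀw=0.1570
σ²=wᵀΣw=λ₁·μ_p+λ₂ = 0.068569·0.157 + 0.009044 = 0.019810 ≈ 0.0198

Disney (0.2643)


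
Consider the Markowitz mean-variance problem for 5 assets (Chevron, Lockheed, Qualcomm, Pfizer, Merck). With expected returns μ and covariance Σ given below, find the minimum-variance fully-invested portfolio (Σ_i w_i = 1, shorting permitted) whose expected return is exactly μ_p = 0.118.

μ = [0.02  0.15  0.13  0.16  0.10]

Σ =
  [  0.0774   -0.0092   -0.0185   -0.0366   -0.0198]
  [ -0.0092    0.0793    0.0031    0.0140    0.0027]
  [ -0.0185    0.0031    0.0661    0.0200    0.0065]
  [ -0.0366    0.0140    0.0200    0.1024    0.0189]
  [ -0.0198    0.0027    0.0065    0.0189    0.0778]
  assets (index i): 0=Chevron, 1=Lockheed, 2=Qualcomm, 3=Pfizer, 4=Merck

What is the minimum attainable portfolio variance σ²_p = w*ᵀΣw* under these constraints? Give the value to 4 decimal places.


x=Σ⁻¹μ = [1.8884  1.7474  1.8677  1.4111  1.2065]
y=Σ⁻¹𝟙 = [28.0663  12.5728  17.2995  11.8890  15.2264]
a=μᵀx=0.889103  b=𝟙ᵀx=8.121076  c=𝟙ᵀy=85.054137  D=ac−b²=9.669985
λ₁=(c·0.118−b)/D = (85.054137·0.118−8.121076)/9.669985 = 0.198068
λ₂=(a−b·0.118)/D = (0.889103−8.121076·0.118)/9.669985 = -0.007155
w* = 0.198068·x + -0.007155·y:
  w_0 = 0.198068·1.8884 + -0.007155·28.0663 = 0.1732  (Chevron)
  w_1 = 0.198068·1.7474 + -0.007155·12.5728 = 0.2562  (Lockheed)
  w_2 = 0.198068·1.8677 + -0.007155·17.2995 = 0.2462  (Qualcomm)
  w_3 = 0.198068·1.4111 + -0.007155·11.8890 = 0.1944  (Pfizer)
  w_4 = 0.198068·1.2065 + -0.007155·15.2264 = 0.1300  (Merck)
Σw_i=1.0000  μᵀw=0.1180
σ²=wᵀΣw=λ₁·μ_p+λ₂ = 0.198068·0.118 + -0.007155 = 0.016217 ≈ 0.0162

0.0162


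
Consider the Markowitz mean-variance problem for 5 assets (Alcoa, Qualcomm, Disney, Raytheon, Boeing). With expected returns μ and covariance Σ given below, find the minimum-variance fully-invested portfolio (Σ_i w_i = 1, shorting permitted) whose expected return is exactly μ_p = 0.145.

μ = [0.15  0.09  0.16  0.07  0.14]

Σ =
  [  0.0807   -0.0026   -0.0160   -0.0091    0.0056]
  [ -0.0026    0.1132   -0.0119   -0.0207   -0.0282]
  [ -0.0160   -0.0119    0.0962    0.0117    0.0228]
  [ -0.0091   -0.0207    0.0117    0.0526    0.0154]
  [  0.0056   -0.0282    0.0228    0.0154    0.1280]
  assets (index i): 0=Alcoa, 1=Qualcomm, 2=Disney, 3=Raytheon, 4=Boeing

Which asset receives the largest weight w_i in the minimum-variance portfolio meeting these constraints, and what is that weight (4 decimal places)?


u=Σ⁻¹μ = [2.4163  1.5575  1.8611  1.7156  0.7933]
v=Σ⁻¹𝟙 = [17.4353  16.2662  10.9881  24.3008  5.7524]
a=μᵀu=1.031544  b=𝟙ᵀu=8.343744  c=𝟙ᵀv=74.742839  D=ac−b²=7.482489
λ₁=(c·0.145−b)/D = (74.742839·0.145−8.343744)/7.482489 = 0.333307
λ₂=(a−b·0.145)/D = (1.031544−8.343744·0.145)/7.482489 = -0.023829
w* = 0.333307·u + -0.023829·v:
  w_0 = 0.333307·2.4163 + -0.023829·17.4353 = 0.3899  (Alcoa)
  w_1 = 0.333307·1.5575 + -0.023829·16.2662 = 0.1315  (Qualcomm)
  w_2 = 0.333307·1.8611 + -0.023829·10.9881 = 0.3585  (Disney)
  w_3 = 0.333307·1.7156 + -0.023829·24.3008 = -0.0073  (Raytheon)
  w_4 = 0.333307·0.7933 + -0.023829·5.7524 = 0.1273  (Boeing)
Σw_i=1.0000  μᵀw=0.1450
σ²=wᵀΣw=λ₁·μ_p+λ₂ = 0.333307·0.145 + -0.023829 = 0.024501 ≈ 0.0245

Alcoa (0.3899)


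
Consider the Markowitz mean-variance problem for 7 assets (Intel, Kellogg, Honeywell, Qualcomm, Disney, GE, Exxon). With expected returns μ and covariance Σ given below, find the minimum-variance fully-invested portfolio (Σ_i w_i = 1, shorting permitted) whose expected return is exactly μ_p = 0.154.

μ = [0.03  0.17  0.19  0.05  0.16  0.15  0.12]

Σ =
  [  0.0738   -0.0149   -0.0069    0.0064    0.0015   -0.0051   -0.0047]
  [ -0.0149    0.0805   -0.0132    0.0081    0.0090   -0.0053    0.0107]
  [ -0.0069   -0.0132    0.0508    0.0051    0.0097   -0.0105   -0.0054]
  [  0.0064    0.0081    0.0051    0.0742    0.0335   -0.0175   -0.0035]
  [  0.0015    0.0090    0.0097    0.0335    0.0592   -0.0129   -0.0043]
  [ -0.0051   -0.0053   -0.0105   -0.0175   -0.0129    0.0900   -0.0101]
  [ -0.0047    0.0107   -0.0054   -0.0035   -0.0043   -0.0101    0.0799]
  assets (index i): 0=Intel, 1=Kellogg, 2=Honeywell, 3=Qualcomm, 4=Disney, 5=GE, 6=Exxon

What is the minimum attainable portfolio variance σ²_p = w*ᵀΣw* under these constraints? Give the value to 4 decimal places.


x=Σ⁻¹μ = [1.8303  3.0061  5.2016  -0.4431  2.4102  3.0440  2.0536]
y=Σ⁻¹𝟙 = [21.9037  18.8308  31.2654  9.2714  9.1718  22.1446  17.0944]
a=μᵀx=2.620775  b=𝟙ᵀx=17.102854  c=𝟙ᵀy=129.682177  D=ac−b²=47.360218
λ₁=(c·0.154−b)/D = (129.682177·0.154−17.102854)/47.360218 = 0.060561
λ₂=(a−b·0.154)/D = (2.620775−17.102854·0.154)/47.360218 = -0.000276
w* = 0.060561·x + -0.000276·y:
  w_0 = 0.060561·1.8303 + -0.000276·21.9037 = 0.1048  (Intel)
  w_1 = 0.060561·3.0061 + -0.000276·18.8308 = 0.1769  (Kellogg)
  w_2 = 0.060561·5.2016 + -0.000276·31.2654 = 0.3064  (Honeywell)
  w_3 = 0.060561·-0.4431 + -0.000276·9.2714 = -0.0294  (Qualcomm)
  w_4 = 0.060561·2.4102 + -0.000276·9.1718 = 0.1434  (Disney)
  w_5 = 0.060561·3.0440 + -0.000276·22.1446 = 0.1782  (GE)
  w_6 = 0.060561·2.0536 + -0.000276·17.0944 = 0.1197  (Exxon)
Σw_i=1.0000  μᵀw=0.1540
σ²=wᵀΣw=λ₁·μ_p+λ₂ = 0.060561·0.154 + -0.000276 = 0.009051 ≈ 0.0091

0.0091


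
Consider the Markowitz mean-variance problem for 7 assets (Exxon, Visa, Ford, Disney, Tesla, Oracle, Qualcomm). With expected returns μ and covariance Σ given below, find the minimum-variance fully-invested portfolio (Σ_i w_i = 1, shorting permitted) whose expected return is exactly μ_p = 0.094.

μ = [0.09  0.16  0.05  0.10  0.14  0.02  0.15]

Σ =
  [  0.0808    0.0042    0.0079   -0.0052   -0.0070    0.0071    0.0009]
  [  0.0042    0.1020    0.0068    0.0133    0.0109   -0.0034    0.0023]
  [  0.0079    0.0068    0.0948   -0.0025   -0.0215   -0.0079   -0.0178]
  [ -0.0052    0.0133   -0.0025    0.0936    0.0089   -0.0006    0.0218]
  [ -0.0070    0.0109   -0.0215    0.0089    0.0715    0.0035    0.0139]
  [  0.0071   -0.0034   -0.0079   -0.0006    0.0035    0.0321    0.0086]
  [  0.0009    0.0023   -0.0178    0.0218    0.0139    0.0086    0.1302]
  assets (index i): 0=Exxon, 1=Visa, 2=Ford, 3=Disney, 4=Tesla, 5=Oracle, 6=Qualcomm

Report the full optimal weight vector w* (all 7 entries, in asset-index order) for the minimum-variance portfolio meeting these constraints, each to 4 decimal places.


0.1288  0.1132  0.1626  0.0881  0.2151  0.2045  0.0877

g=Σ⁻¹μ = [1.1238  1.1614  1.0025  0.5935  1.9220  0.2948  0.9368]
h=Σ⁻¹𝟙 = [9.5257  6.5037  16.4628  8.3781  15.4117  31.0156  4.6537]
a=μᵀg=0.811950  b=𝟙ᵀg=7.034853  c=𝟙ᵀh=91.951267  D=ac−b²=25.170706
λ₁=(c·0.094−b)/D = (91.951267·0.094−7.034853)/25.170706 = 0.063906
λ₂=(a−b·0.094)/D = (0.811950−7.034853·0.094)/25.170706 = 0.005986
w* = 0.063906·g + 0.005986·h:
  w_0 = 0.063906·1.1238 + 0.005986·9.5257 = 0.1288  (Exxon)
  w_1 = 0.063906·1.1614 + 0.005986·6.5037 = 0.1132  (Visa)
  w_2 = 0.063906·1.0025 + 0.005986·16.4628 = 0.1626  (Ford)
  w_3 = 0.063906·0.5935 + 0.005986·8.3781 = 0.0881  (Disney)
  w_4 = 0.063906·1.9220 + 0.005986·15.4117 = 0.2151  (Tesla)
  w_5 = 0.063906·0.2948 + 0.005986·31.0156 = 0.2045  (Oracle)
  w_6 = 0.063906·0.9368 + 0.005986·4.6537 = 0.0877  (Qualcomm)
Σw_i=1.0000  μᵀw=0.0940
σ²=wᵀΣw=λ₁·μ_p+λ₂ = 0.063906·0.094 + 0.005986 = 0.011993 ≈ 0.0120


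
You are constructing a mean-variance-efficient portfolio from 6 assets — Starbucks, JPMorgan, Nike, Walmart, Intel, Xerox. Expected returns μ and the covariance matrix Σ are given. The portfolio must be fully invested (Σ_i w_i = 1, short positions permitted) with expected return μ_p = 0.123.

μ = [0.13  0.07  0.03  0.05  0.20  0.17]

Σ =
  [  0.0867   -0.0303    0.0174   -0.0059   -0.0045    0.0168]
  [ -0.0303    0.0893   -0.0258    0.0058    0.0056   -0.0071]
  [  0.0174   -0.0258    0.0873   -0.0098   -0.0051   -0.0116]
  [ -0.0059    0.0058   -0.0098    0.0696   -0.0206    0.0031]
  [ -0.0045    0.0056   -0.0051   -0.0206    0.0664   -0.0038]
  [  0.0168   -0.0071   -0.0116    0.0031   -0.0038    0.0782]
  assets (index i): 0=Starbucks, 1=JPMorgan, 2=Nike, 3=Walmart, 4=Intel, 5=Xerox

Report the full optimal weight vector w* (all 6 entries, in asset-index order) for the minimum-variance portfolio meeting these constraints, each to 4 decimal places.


0.1327  0.1357  0.1174  0.1675  0.2806  0.1660

p=Σ⁻¹μ = [1.6856  1.5128  1.1918  1.9335  3.8180  2.2348]
q=Σ⁻¹𝟙 = [14.4260  20.1875  20.5213  23.2318  23.9665  14.8092]
a=μᵀp=1.600977  b=𝟙ᵀp=12.376600  c=𝟙ᵀq=117.142397  D=ac−b²=34.362074
λ₁=(c·0.123−b)/D = (117.142397·0.123−12.376600)/34.362074 = 0.059132
λ₂=(a−b·0.123)/D = (1.600977−12.376600·0.123)/34.362074 = 0.002289
w* = 0.059132·p + 0.002289·q:
  w_0 = 0.059132·1.6856 + 0.002289·14.4260 = 0.1327  (Starbucks)
  w_1 = 0.059132·1.5128 + 0.002289·20.1875 = 0.1357  (JPMorgan)
  w_2 = 0.059132·1.1918 + 0.002289·20.5213 = 0.1174  (Nike)
  w_3 = 0.059132·1.9335 + 0.002289·23.2318 = 0.1675  (Walmart)
  w_4 = 0.059132·3.8180 + 0.002289·23.9665 = 0.2806  (Intel)
  w_5 = 0.059132·2.2348 + 0.002289·14.8092 = 0.1660  (Xerox)
Σw_i=1.0000  μᵀw=0.1230
σ²=wᵀΣw=λ₁·μ_p+λ₂ = 0.059132·0.123 + 0.002289 = 0.009562 ≈ 0.0096


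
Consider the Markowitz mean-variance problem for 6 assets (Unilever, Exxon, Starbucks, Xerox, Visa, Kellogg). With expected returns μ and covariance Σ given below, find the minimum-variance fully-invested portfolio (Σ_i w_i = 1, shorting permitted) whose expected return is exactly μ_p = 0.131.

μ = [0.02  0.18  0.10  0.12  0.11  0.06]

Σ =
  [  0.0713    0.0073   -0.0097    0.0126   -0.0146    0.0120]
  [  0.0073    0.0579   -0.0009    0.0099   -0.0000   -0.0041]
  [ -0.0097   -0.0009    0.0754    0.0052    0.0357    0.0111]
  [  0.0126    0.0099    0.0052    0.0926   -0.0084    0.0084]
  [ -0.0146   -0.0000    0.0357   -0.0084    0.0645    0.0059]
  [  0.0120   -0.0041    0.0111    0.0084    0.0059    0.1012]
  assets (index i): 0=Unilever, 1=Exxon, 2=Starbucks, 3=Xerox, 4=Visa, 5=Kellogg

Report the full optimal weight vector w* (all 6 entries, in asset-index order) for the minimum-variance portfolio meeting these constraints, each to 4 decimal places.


g=Σ⁻¹μ = [0.0995  2.9605  0.5045  1.0346  1.5405  0.4700]
h=Σ⁻¹𝟙 = [14.0990  14.7288  6.3758  7.7666  15.5783  6.5541]
a=μᵀg=0.907132  b=𝟙ᵀg=6.609595  c=𝟙ᵀh=65.102614  D=ac−b²=15.369933
λ₁=(c·0.131−b)/D = (65.102614·0.131−6.609595)/15.369933 = 0.124844
λ₂=(a−b·0.131)/D = (0.907132−6.609595·0.131)/15.369933 = 0.002685
w* = 0.124844·g + 0.002685·h:
  w_0 = 0.124844·0.0995 + 0.002685·14.0990 = 0.0503  (Unilever)
  w_1 = 0.124844·2.9605 + 0.002685·14.7288 = 0.4092  (Exxon)
  w_2 = 0.124844·0.5045 + 0.002685·6.3758 = 0.0801  (Starbucks)
  w_3 = 0.124844·1.0346 + 0.002685·7.7666 = 0.1500  (Xerox)
  w_4 = 0.124844·1.5405 + 0.002685·15.5783 = 0.2342  (Visa)
  w_5 = 0.124844·0.4700 + 0.002685·6.5541 = 0.0763  (Kellogg)
Σw_i=1.0000  μᵀw=0.1310
σ²=wᵀΣw=λ₁·μ_p+λ₂ = 0.124844·0.131 + 0.002685 = 0.019040 ≈ 0.0190

0.0503  0.4092  0.0801  0.1500  0.2342  0.0763


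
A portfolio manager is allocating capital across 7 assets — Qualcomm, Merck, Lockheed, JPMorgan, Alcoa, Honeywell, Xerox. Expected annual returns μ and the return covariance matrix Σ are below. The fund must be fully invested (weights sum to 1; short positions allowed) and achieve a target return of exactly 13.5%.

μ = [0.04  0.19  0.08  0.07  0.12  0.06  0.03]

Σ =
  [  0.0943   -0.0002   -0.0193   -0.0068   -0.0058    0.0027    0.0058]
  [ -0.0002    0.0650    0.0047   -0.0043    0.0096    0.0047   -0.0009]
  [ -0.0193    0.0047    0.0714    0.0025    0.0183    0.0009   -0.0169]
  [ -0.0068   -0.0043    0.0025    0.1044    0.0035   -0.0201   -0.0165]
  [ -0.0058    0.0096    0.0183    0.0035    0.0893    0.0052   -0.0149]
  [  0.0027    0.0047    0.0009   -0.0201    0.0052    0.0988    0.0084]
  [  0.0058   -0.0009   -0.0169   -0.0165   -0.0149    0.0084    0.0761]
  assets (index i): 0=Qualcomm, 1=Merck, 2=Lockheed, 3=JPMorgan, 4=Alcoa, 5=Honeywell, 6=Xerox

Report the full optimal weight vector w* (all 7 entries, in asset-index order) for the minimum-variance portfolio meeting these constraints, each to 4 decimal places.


x=Σ⁻¹μ = [0.7078  2.7487  1.0690  1.0249  0.9653  0.5232  0.9637]
y=Σ⁻¹𝟙 = [14.6409  13.3144  18.9322  15.4465  9.0673  9.8443  20.4244]
a=μᵀx=0.883974  b=𝟙ᵀx=8.002665  c=𝟙ᵀy=101.669988  D=ac−b²=25.830955
λ₁=(c·0.135−b)/D = (101.669988·0.135−8.002665)/25.830955 = 0.221547
λ₂=(a−b·0.135)/D = (0.883974−8.002665·0.135)/25.830955 = -0.007603
w* = 0.221547·x + -0.007603·y:
  w_0 = 0.221547·0.7078 + -0.007603·14.6409 = 0.0455  (Qualcomm)
  w_1 = 0.221547·2.7487 + -0.007603·13.3144 = 0.5077  (Merck)
  w_2 = 0.221547·1.0690 + -0.007603·18.9322 = 0.0929  (Lockheed)
  w_3 = 0.221547·1.0249 + -0.007603·15.4465 = 0.1096  (JPMorgan)
  w_4 = 0.221547·0.9653 + -0.007603·9.0673 = 0.1449  (Alcoa)
  w_5 = 0.221547·0.5232 + -0.007603·9.8443 = 0.0411  (Honeywell)
  w_6 = 0.221547·0.9637 + -0.007603·20.4244 = 0.0582  (Xerox)
Σw_i=1.0000  μᵀw=0.1350
σ²=wᵀΣw=λ₁·μ_p+λ₂ = 0.221547·0.135 + -0.007603 = 0.022306 ≈ 0.0223

0.0455  0.5077  0.0929  0.1096  0.1449  0.0411  0.0582


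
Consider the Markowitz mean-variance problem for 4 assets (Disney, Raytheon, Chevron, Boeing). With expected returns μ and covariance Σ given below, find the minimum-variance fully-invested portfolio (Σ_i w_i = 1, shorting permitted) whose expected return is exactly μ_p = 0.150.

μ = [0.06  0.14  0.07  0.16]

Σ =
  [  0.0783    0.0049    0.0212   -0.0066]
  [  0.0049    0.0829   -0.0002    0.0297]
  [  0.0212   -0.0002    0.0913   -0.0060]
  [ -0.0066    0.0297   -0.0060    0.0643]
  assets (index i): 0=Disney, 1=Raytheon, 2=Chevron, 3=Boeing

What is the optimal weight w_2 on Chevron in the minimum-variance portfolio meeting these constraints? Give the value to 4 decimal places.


p=Σ⁻¹μ = [0.6979  0.8472  0.7536  2.2390]
q=Σ⁻¹𝟙 = [11.0933  6.1557  9.3579  14.7206]
a=μᵀp=0.571476  b=𝟙ᵀp=4.537759  c=𝟙ᵀq=41.327601  D=ac−b²=3.026472
λ₁=(c·0.150−b)/D = (41.327601·0.150−4.537759)/3.026472 = 0.548950
λ₂=(a−b·0.150)/D = (0.571476−4.537759·0.150)/3.026472 = -0.036078
w* = 0.548950·p + -0.036078·q:
  w_0 = 0.548950·0.6979 + -0.036078·11.0933 = -0.0171  (Disney)
  w_1 = 0.548950·0.8472 + -0.036078·6.1557 = 0.2430  (Raytheon)
  w_2 = 0.548950·0.7536 + -0.036078·9.3579 = 0.0761  (Chevron)
  w_3 = 0.548950·2.2390 + -0.036078·14.7206 = 0.6980  (Boeing)
Σw_i=1.0000  μᵀw=0.1500
σ²=wᵀΣw=λ₁·μ_p+λ₂ = 0.548950·0.150 + -0.036078 = 0.046265 ≈ 0.0463

0.0761


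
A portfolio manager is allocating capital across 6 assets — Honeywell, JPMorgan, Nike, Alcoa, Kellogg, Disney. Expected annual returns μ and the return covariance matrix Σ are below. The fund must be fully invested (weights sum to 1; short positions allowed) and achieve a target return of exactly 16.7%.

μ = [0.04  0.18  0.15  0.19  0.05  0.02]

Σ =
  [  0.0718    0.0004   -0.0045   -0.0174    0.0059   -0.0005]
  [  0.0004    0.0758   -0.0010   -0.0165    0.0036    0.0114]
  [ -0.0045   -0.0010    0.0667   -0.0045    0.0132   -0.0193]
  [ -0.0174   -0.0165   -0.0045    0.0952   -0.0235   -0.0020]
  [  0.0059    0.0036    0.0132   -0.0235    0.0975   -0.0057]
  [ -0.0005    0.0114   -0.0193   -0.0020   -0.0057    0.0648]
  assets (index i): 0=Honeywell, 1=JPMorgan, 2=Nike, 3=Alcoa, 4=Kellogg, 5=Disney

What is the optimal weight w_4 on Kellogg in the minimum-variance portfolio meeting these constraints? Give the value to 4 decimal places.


0.0294

p=Σ⁻¹μ = [1.3995  2.9241  2.6674  3.0849  0.7470  0.7604]
q=Σ⁻¹𝟙 = [19.4515  14.1703  21.7232  20.9266  11.9014  21.2520]
a=μᵀp=1.621125  b=𝟙ᵀp=11.583359  c=𝟙ᵀq=109.425037  D=ac−b²=43.217448
λ₁=(c·0.167−b)/D = (109.425037·0.167−11.583359)/43.217448 = 0.154813
λ₂=(a−b·0.167)/D = (1.621125−11.583359·0.167)/43.217448 = -0.007249
w* = 0.154813·p + -0.007249·q:
  w_0 = 0.154813·1.3995 + -0.007249·19.4515 = 0.0756  (Honeywell)
  w_1 = 0.154813·2.9241 + -0.007249·14.1703 = 0.3500  (JPMorgan)
  w_2 = 0.154813·2.6674 + -0.007249·21.7232 = 0.2555  (Nike)
  w_3 = 0.154813·3.0849 + -0.007249·20.9266 = 0.3259  (Alcoa)
  w_4 = 0.154813·0.7470 + -0.007249·11.9014 = 0.0294  (Kellogg)
  w_5 = 0.154813·0.7604 + -0.007249·21.2520 = -0.0363  (Disney)
Σw_i=1.0000  μᵀw=0.1670
σ²=wᵀΣw=λ₁·μ_p+λ₂ = 0.154813·0.167 + -0.007249 = 0.018604 ≈ 0.0186


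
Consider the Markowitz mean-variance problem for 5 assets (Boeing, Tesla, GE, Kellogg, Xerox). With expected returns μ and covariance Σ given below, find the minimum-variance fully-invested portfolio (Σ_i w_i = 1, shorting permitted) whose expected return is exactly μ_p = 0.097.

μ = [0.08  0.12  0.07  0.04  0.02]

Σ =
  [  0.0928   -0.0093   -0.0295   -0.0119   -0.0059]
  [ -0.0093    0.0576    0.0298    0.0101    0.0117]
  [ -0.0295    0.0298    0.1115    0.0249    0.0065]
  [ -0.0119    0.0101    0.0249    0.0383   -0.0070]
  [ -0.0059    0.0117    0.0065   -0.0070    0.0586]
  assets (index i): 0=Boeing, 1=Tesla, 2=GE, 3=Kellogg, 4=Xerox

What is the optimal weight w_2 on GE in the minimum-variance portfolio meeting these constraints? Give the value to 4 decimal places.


p=Σ⁻¹μ = [1.2471  1.9960  0.2443  0.7710  0.1333]
q=Σ⁻¹𝟙 = [17.9674  9.0286  3.2057  30.9581  20.4137]
a=μᵀp=0.389901  b=𝟙ᵀp=4.391831  c=𝟙ᵀq=81.573624  D=ac−b²=12.517468
λ₁=(c·0.097−b)/D = (81.573624·0.097−4.391831)/12.517468 = 0.281272
λ₂=(a−b·0.097)/D = (0.389901−4.391831·0.097)/12.517468 = -0.002884
w* = 0.281272·p + -0.002884·q:
  w_0 = 0.281272·1.2471 + -0.002884·17.9674 = 0.2990  (Boeing)
  w_1 = 0.281272·1.9960 + -0.002884·9.0286 = 0.5354  (Tesla)
  w_2 = 0.281272·0.2443 + -0.002884·3.2057 = 0.0595  (GE)
  w_3 = 0.281272·0.7710 + -0.002884·30.9581 = 0.1276  (Kellogg)
  w_4 = 0.281272·0.1333 + -0.002884·20.4137 = -0.0214  (Xerox)
Σw_i=1.0000  μᵀw=0.0970
σ²=wᵀΣw=λ₁·μ_p+λ₂ = 0.281272·0.097 + -0.002884 = 0.024399 ≈ 0.0244

0.0595


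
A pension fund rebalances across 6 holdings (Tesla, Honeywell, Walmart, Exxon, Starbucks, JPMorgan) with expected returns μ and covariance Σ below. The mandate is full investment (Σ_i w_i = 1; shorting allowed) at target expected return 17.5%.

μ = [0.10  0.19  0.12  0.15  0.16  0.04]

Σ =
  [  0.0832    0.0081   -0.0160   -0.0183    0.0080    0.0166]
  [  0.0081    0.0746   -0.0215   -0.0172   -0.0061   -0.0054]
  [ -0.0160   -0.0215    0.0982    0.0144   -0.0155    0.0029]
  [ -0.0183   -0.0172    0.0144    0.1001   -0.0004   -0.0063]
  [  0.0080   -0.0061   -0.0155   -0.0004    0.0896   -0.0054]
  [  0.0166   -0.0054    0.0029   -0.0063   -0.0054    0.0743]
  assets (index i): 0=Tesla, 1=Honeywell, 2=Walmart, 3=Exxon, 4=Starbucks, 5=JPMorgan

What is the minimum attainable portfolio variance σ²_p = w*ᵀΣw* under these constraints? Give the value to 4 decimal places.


x=Σ⁻¹μ = [1.3615  3.8083  2.3187  2.1264  2.3807  0.7738]
y=Σ⁻¹𝟙 = [11.9791  22.6494  16.9834  14.5797  15.4876  14.1277]
a=μᵀx=1.868795  b=𝟙ᵀx=12.769390  c=𝟙ᵀy=95.806926  D=ac−b²=15.986228
λ₁=(c·0.175−b)/D = (95.806926·0.175−12.769390)/15.986228 = 0.250017
λ₂=(a−b·0.175)/D = (1.868795−12.769390·0.175)/15.986228 = -0.022885
w* = 0.250017·x + -0.022885·y:
  w_0 = 0.250017·1.3615 + -0.022885·11.9791 = 0.0663  (Tesla)
  w_1 = 0.250017·3.8083 + -0.022885·22.6494 = 0.4338  (Honeywell)
  w_2 = 0.250017·2.3187 + -0.022885·16.9834 = 0.1911  (Walmart)
  w_3 = 0.250017·2.1264 + -0.022885·14.5797 = 0.1980  (Exxon)
  w_4 = 0.250017·2.3807 + -0.022885·15.4876 = 0.2408  (Starbucks)
  w_5 = 0.250017·0.7738 + -0.022885·14.1277 = -0.1299  (JPMorgan)
Σw_i=1.0000  μᵀw=0.1750
σ²=wᵀΣw=λ₁·μ_p+λ₂ = 0.250017·0.175 + -0.022885 = 0.020868 ≈ 0.0209

0.0209


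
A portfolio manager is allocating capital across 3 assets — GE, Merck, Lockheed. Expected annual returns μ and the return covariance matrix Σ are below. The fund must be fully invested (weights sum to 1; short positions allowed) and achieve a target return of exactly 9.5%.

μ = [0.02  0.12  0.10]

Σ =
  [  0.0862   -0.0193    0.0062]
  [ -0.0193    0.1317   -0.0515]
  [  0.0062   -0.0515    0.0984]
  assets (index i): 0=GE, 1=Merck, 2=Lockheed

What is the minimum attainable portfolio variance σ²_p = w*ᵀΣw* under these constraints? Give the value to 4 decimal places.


x=Σ⁻¹μ = [0.4813  1.7191  1.8856]
y=Σ⁻¹𝟙 = [14.0433  16.6960  18.0160]
a=μᵀx=0.404477  b=𝟙ᵀx=4.085983  c=𝟙ᵀy=48.755278  D=ac−b²=3.025113
λ₁=(c·0.095−b)/D = (48.755278·0.095−4.085983)/3.025113 = 0.180413
λ₂=(a−b·0.095)/D = (0.404477−4.085983·0.095)/3.025113 = 0.005391
w* = 0.180413·x + 0.005391·y:
  w_0 = 0.180413·0.4813 + 0.005391·14.0433 = 0.1625  (GE)
  w_1 = 0.180413·1.7191 + 0.005391·16.6960 = 0.4001  (Merck)
  w_2 = 0.180413·1.8856 + 0.005391·18.0160 = 0.4373  (Lockheed)
Σw_i=1.0000  μᵀw=0.0950
σ²=wᵀΣw=λ₁·μ_p+λ₂ = 0.180413·0.095 + 0.005391 = 0.022530 ≈ 0.0225

0.0225


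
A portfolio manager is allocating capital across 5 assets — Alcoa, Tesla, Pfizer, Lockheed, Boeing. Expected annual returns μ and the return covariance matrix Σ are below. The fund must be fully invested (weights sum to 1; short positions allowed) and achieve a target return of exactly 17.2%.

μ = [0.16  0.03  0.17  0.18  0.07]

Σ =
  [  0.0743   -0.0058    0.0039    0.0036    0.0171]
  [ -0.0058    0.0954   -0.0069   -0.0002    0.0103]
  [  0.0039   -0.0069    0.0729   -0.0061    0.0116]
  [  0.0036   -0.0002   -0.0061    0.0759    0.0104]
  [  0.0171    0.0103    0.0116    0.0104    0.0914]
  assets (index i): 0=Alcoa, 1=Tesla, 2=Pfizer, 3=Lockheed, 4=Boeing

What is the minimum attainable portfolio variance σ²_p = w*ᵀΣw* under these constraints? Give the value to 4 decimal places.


p=Σ⁻¹μ = [2.0171  0.6583  2.5445  2.5226  -0.2957]
q=Σ⁻¹𝟙 = [12.0581  11.8753  14.6742  13.2694  3.9745]
a=μᵀp=1.208422  b=𝟙ᵀp=7.446869  c=𝟙ᵀq=55.851473  D=ac−b²=12.036294
λ₁=(c·0.172−b)/D = (55.851473·0.172−7.446869)/12.036294 = 0.179423
λ₂=(a−b·0.172)/D = (1.208422−7.446869·0.172)/12.036294 = -0.006018
w* = 0.179423·p + -0.006018·q:
  w_0 = 0.179423·2.0171 + -0.006018·12.0581 = 0.2893  (Alcoa)
  w_1 = 0.179423·0.6583 + -0.006018·11.8753 = 0.0467  (Tesla)
  w_2 = 0.179423·2.5445 + -0.006018·14.6742 = 0.3682  (Pfizer)
  w_3 = 0.179423·2.5226 + -0.006018·13.2694 = 0.3728  (Lockheed)
  w_4 = 0.179423·-0.2957 + -0.006018·3.9745 = -0.0770  (Boeing)
Σw_i=1.0000  μᵀw=0.1720
σ²=wᵀΣw=λ₁·μ_p+λ₂ = 0.179423·0.172 + -0.006018 = 0.024842 ≈ 0.0248

0.0248


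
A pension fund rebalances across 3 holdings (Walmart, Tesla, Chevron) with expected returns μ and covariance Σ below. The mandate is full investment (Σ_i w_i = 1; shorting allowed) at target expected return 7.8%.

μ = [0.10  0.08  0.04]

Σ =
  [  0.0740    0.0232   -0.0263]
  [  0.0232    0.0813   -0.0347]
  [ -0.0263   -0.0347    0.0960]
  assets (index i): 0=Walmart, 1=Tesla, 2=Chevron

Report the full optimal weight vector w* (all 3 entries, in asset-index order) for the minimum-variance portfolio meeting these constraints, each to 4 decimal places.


0.4497  0.2755  0.2748

p=Σ⁻¹μ = [1.4383  1.0873  1.2037]
q=Σ⁻¹𝟙 = [15.6524  16.6836  20.7352]
a=μᵀp=0.278963  b=𝟙ᵀp=3.729333  c=𝟙ᵀq=53.071160  D=ac−b²=0.896966
λ₁=(c·0.078−b)/D = (53.071160·0.078−3.729333)/0.896966 = 0.457339
λ₂=(a−b·0.078)/D = (0.278963−3.729333·0.078)/0.896966 = -0.013295
w* = 0.457339·p + -0.013295·q:
  w_0 = 0.457339·1.4383 + -0.013295·15.6524 = 0.4497  (Walmart)
  w_1 = 0.457339·1.0873 + -0.013295·16.6836 = 0.2755  (Tesla)
  w_2 = 0.457339·1.2037 + -0.013295·20.7352 = 0.2748  (Chevron)
Σw_i=1.0000  μᵀw=0.0780
σ²=wᵀΣw=λ₁·μ_p+λ₂ = 0.457339·0.078 + -0.013295 = 0.022378 ≈ 0.0224


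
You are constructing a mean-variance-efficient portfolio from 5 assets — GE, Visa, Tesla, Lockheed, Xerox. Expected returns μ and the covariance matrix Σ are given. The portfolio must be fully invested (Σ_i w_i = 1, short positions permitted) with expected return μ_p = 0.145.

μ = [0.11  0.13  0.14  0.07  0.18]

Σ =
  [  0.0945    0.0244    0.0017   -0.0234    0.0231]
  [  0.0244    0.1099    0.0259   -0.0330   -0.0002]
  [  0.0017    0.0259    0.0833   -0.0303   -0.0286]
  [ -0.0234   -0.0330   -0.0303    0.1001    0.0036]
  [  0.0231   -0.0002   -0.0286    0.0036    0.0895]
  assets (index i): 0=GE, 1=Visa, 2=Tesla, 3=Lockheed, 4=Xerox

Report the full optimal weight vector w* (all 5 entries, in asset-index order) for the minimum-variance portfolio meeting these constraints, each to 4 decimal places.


p=Σ⁻¹μ = [0.6996  0.9123  3.0405  1.9860  2.7244]
q=Σ⁻¹𝟙 = [9.6661  8.1053  22.0655  21.0650  14.9003]
a=μᵀp=1.250629  b=𝟙ᵀp=9.362730  c=𝟙ᵀq=75.802170  D=ac−b²=7.139658
λ₁=(c·0.145−b)/D = (75.802170·0.145−9.362730)/7.139658 = 0.228104
λ₂=(a−b·0.145)/D = (1.250629−9.362730·0.145)/7.139658 = -0.014982
w* = 0.228104·p + -0.014982·q:
  w_0 = 0.228104·0.6996 + -0.014982·9.6661 = 0.0148  (GE)
  w_1 = 0.228104·0.9123 + -0.014982·8.1053 = 0.0867  (Visa)
  w_2 = 0.228104·3.0405 + -0.014982·22.0655 = 0.3630  (Tesla)
  w_3 = 0.228104·1.9860 + -0.014982·21.0650 = 0.1374  (Lockheed)
  w_4 = 0.228104·2.7244 + -0.014982·14.9003 = 0.3982  (Xerox)
Σw_i=1.0000  μᵀw=0.1450
σ²=wᵀΣw=λ₁·μ_p+λ₂ = 0.228104·0.145 + -0.014982 = 0.018093 ≈ 0.0181

0.0148  0.0867  0.3630  0.1374  0.3982


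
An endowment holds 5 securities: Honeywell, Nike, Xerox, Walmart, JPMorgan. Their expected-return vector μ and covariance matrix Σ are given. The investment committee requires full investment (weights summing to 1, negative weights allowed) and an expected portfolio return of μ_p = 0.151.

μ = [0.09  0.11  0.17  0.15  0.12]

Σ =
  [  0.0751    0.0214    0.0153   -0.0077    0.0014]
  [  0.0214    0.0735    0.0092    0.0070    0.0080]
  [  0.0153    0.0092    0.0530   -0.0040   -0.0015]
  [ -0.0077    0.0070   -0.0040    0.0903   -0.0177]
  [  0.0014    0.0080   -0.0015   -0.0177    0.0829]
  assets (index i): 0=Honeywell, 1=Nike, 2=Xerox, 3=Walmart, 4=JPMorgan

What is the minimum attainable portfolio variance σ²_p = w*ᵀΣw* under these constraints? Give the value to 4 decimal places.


0.0195

g=Σ⁻¹μ = [0.5967  0.5101  3.1660  2.1876  1.9126]
h=Σ⁻¹𝟙 = [9.5723  5.6720  16.6813  15.1065  14.8809]
a=μᵀg=1.205679  b=𝟙ᵀg=8.372944  c=𝟙ᵀh=61.913112  D=ac−b²=4.541158
λ₁=(c·0.151−b)/D = (61.913112·0.151−8.372944)/4.541158 = 0.214909
λ₂=(a−b·0.151)/D = (1.205679−8.372944·0.151)/4.541158 = -0.012912
w* = 0.214909·g + -0.012912·h:
  w_0 = 0.214909·0.5967 + -0.012912·9.5723 = 0.0046  (Honeywell)
  w_1 = 0.214909·0.5101 + -0.012912·5.6720 = 0.0364  (Nike)
  w_2 = 0.214909·3.1660 + -0.012912·16.6813 = 0.4650  (Xerox)
  w_3 = 0.214909·2.1876 + -0.012912·15.1065 = 0.2751  (Walmart)
  w_4 = 0.214909·1.9126 + -0.012912·14.8809 = 0.2189  (JPMorgan)
Σw_i=1.0000  μᵀw=0.1510
σ²=wᵀΣw=λ₁·μ_p+λ₂ = 0.214909·0.151 + -0.012912 = 0.019539 ≈ 0.0195


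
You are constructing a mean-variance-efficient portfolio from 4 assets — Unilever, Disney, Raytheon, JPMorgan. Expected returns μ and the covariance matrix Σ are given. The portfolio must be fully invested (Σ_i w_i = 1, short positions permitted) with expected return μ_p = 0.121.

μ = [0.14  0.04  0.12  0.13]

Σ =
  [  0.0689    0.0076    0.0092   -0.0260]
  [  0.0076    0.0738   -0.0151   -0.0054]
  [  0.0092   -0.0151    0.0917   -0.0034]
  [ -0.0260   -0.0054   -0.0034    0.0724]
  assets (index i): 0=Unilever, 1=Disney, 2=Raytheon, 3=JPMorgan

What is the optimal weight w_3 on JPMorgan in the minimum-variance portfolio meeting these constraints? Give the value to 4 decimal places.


u=Σ⁻¹μ = [2.8997  0.7138  1.2446  2.9486]
v=Σ⁻¹𝟙 = [19.6698  15.7086  12.3574  22.6279]
a=μᵀu=0.967172  b=𝟙ᵀu=7.806629  c=𝟙ᵀv=70.363696  D=ac−b²=7.110344
λ₁=(c·0.121−b)/D = (70.363696·0.121−7.806629)/7.110344 = 0.099486
λ₂=(a−b·0.121)/D = (0.967172−7.806629·0.121)/7.110344 = 0.003174
w* = 0.099486·u + 0.003174·v:
  w_0 = 0.099486·2.8997 + 0.003174·19.6698 = 0.3509  (Unilever)
  w_1 = 0.099486·0.7138 + 0.003174·15.7086 = 0.1209  (Disney)
  w_2 = 0.099486·1.2446 + 0.003174·12.3574 = 0.1630  (Raytheon)
  w_3 = 0.099486·2.9486 + 0.003174·22.6279 = 0.3652  (JPMorgan)
Σw_i=1.0000  μᵀw=0.1210
σ²=wᵀΣw=λ₁·μ_p+λ₂ = 0.099486·0.121 + 0.003174 = 0.015212 ≈ 0.0152

0.3652


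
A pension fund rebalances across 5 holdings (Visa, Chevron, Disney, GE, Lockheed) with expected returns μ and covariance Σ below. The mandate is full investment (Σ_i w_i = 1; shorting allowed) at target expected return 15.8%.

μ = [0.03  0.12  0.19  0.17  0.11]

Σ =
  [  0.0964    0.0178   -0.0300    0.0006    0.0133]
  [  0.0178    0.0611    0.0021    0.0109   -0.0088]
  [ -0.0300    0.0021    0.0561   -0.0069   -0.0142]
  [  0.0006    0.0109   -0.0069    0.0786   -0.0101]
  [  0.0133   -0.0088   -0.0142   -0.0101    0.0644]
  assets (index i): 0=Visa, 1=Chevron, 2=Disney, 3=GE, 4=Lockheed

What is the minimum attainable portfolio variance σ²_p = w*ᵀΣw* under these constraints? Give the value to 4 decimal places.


0.0133

x=Σ⁻¹μ = [1.1866  1.4031  5.1338  2.8249  3.2298]
y=Σ⁻¹𝟙 = [15.4366  11.1096  33.8464  17.1202  24.0061]
a=μᵀx=2.014899  b=𝟙ᵀx=13.778157  c=𝟙ᵀy=101.518802  D=ac−b²=14.712493
λ₁=(c·0.158−b)/D = (101.518802·0.158−13.778157)/14.712493 = 0.153734
λ₂=(a−b·0.158)/D = (2.014899−13.778157·0.158)/14.712493 = -0.011014
w* = 0.153734·x + -0.011014·y:
  w_0 = 0.153734·1.1866 + -0.011014·15.4366 = 0.0124  (Visa)
  w_1 = 0.153734·1.4031 + -0.011014·11.1096 = 0.0933  (Chevron)
  w_2 = 0.153734·5.1338 + -0.011014·33.8464 = 0.4164  (Disney)
  w_3 = 0.153734·2.8249 + -0.011014·17.1202 = 0.2457  (GE)
  w_4 = 0.153734·3.2298 + -0.011014·24.0061 = 0.2321  (Lockheed)
Σw_i=1.0000  μᵀw=0.1580
σ²=wᵀΣw=λ₁·μ_p+λ₂ = 0.153734·0.158 + -0.011014 = 0.013276 ≈ 0.0133


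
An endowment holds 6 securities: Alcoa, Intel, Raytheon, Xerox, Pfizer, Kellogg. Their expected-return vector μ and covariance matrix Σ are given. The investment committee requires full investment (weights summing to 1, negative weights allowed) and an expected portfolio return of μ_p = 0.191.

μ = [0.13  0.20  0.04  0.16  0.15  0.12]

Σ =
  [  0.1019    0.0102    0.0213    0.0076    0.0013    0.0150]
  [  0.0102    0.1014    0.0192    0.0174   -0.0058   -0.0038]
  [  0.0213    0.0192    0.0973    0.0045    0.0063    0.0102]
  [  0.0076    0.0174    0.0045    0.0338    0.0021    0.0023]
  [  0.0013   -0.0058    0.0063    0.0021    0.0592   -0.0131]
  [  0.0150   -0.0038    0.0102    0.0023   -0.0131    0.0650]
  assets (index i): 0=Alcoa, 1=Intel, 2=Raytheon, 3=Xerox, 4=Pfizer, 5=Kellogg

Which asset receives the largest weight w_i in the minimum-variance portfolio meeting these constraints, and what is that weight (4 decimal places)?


u=Σ⁻¹μ = [0.5892  1.7243  -0.6785  3.4406  3.1791  2.4364]
v=Σ⁻¹𝟙 = [3.8140  6.7143  3.9428  22.3015  20.1383  17.5478]
a=μᵀu=1.714052  b=𝟙ᵀu=10.691123  c=𝟙ᵀv=74.458725  D=ac−b²=13.325993
λ₁=(c·0.191−b)/D = (74.458725·0.191−10.691123)/13.325993 = 0.264933
λ₂=(a−b·0.191)/D = (1.714052−10.691123·0.191)/13.325993 = -0.024610
w* = 0.264933·u + -0.024610·v:
  w_0 = 0.264933·0.5892 + -0.024610·3.8140 = 0.0622  (Alcoa)
  w_1 = 0.264933·1.7243 + -0.024610·6.7143 = 0.2916  (Intel)
  w_2 = 0.264933·-0.6785 + -0.024610·3.9428 = -0.2768  (Raytheon)
  w_3 = 0.264933·3.4406 + -0.024610·22.3015 = 0.3627  (Xerox)
  w_4 = 0.264933·3.1791 + -0.024610·20.1383 = 0.3466  (Pfizer)
  w_5 = 0.264933·2.4364 + -0.024610·17.5478 = 0.2136  (Kellogg)
Σw_i=1.0000  μᵀw=0.1910
σ²=wᵀΣw=λ₁·μ_p+λ₂ = 0.264933·0.191 + -0.024610 = 0.025992 ≈ 0.0260

Xerox (0.3627)


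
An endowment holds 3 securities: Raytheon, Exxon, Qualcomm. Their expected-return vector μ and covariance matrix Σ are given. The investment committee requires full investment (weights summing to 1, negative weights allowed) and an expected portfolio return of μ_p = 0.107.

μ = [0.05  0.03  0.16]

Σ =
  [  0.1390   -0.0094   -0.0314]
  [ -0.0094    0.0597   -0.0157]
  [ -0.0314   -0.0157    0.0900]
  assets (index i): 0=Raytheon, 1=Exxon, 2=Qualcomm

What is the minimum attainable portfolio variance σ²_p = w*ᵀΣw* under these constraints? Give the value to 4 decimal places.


0.0252

p=Σ⁻¹μ = [0.9741  1.2711  2.3394]
q=Σ⁻¹𝟙 = [13.3348  24.1012  19.9678]
a=μᵀp=0.461141  b=𝟙ᵀp=4.584626  c=𝟙ᵀq=57.403830  D=ac−b²=5.452467
λ₁=(c·0.107−b)/D = (57.403830·0.107−4.584626)/5.452467 = 0.285666
λ₂=(a−b·0.107)/D = (0.461141−4.584626·0.107)/5.452467 = -0.005395
w* = 0.285666·p + -0.005395·q:
  w_0 = 0.285666·0.9741 + -0.005395·13.3348 = 0.2063  (Raytheon)
  w_1 = 0.285666·1.2711 + -0.005395·24.1012 = 0.2331  (Exxon)
  w_2 = 0.285666·2.3394 + -0.005395·19.9678 = 0.5606  (Qualcomm)
Σw_i=1.0000  μᵀw=0.1070
σ²=wᵀΣw=λ₁·μ_p+λ₂ = 0.285666·0.107 + -0.005395 = 0.025172 ≈ 0.0252


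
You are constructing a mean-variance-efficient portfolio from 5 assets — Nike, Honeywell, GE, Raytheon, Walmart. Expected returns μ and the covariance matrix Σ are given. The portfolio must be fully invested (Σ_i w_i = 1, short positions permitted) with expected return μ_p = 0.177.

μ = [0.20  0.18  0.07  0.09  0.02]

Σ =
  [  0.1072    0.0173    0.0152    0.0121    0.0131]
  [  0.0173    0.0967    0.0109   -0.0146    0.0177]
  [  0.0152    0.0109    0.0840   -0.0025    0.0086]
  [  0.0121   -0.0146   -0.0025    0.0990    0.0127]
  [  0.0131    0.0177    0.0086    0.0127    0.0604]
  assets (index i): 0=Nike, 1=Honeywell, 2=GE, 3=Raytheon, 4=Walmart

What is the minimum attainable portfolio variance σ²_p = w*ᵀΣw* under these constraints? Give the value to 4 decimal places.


p=Σ⁻¹μ = [1.4766  1.8700  0.4425  1.1228  -0.8362]
q=Σ⁻¹𝟙 = [4.3839  8.1768  9.3340  9.7456  9.8311]
a=μᵀp=0.747221  b=𝟙ᵀp=4.075705  c=𝟙ᵀq=41.471393  D=ac−b²=14.376935
λ₁=(c·0.177−b)/D = (41.471393·0.177−4.075705)/14.376935 = 0.227081
λ₂=(a−b·0.177)/D = (0.747221−4.075705·0.177)/14.376935 = 0.001796
w* = 0.227081·p + 0.001796·q:
  w_0 = 0.227081·1.4766 + 0.001796·4.3839 = 0.3432  (Nike)
  w_1 = 0.227081·1.8700 + 0.001796·8.1768 = 0.4393  (Honeywell)
  w_2 = 0.227081·0.4425 + 0.001796·9.3340 = 0.1173  (GE)
  w_3 = 0.227081·1.1228 + 0.001796·9.7456 = 0.2725  (Raytheon)
  w_4 = 0.227081·-0.8362 + 0.001796·9.8311 = -0.1722  (Walmart)
Σw_i=1.0000  μᵀw=0.1770
σ²=wᵀΣw=λ₁·μ_p+λ₂ = 0.227081·0.177 + 0.001796 = 0.041989 ≈ 0.0420

0.0420


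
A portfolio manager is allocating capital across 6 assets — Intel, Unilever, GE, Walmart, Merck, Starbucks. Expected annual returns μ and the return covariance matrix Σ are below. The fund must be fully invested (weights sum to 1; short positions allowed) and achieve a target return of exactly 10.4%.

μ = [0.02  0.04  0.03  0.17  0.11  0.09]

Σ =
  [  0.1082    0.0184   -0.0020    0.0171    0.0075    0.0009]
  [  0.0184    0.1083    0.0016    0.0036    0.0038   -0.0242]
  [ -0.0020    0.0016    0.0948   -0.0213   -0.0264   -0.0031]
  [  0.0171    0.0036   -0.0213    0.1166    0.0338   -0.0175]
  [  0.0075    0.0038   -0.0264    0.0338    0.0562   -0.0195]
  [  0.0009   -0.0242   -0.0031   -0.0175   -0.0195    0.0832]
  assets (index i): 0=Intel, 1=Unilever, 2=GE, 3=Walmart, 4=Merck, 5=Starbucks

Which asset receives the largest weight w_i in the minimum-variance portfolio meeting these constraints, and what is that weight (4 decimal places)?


Merck (0.3277)

x=Σ⁻¹μ = [-0.3277  0.7716  1.3867  1.3237  2.5832  2.2452]
y=Σ⁻¹𝟙 = [4.1529  12.5067  21.3802  6.1336  31.4466  25.0691]
a=μᵀx=0.777163  b=𝟙ᵀx=7.982782  c=𝟙ᵀy=100.689025  D=ac−b²=14.526976
λ₁=(c·0.104−b)/D = (100.689025·0.104−7.982782)/14.526976 = 0.171328
λ₂=(a−b·0.104)/D = (0.777163−7.982782·0.104)/14.526976 = -0.003652
w* = 0.171328·x + -0.003652·y:
  w_0 = 0.171328·-0.3277 + -0.003652·4.1529 = -0.0713  (Intel)
  w_1 = 0.171328·0.7716 + -0.003652·12.5067 = 0.0865  (Unilever)
  w_2 = 0.171328·1.3867 + -0.003652·21.3802 = 0.1595  (GE)
  w_3 = 0.171328·1.3237 + -0.003652·6.1336 = 0.2044  (Walmart)
  w_4 = 0.171328·2.5832 + -0.003652·31.4466 = 0.3277  (Merck)
  w_5 = 0.171328·2.2452 + -0.003652·25.0691 = 0.2931  (Starbucks)
Σw_i=1.0000  μᵀw=0.1040
σ²=wᵀΣw=λ₁·μ_p+λ₂ = 0.171328·0.104 + -0.003652 = 0.014167 ≈ 0.0142


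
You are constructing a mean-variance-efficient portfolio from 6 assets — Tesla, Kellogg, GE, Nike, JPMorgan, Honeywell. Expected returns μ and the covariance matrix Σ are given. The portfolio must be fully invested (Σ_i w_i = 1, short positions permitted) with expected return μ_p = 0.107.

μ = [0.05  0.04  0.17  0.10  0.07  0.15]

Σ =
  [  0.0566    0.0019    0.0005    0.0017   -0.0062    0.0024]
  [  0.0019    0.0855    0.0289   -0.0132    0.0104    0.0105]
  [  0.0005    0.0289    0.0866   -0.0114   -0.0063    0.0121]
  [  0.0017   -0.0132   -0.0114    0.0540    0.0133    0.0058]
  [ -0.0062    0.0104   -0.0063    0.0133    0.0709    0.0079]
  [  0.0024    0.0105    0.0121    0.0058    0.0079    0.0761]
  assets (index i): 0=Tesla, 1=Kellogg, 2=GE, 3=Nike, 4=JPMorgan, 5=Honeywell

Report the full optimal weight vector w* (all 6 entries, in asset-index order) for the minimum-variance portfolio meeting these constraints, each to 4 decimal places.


x=Σ⁻¹μ = [0.8424  -0.2572  2.1496  1.8720  0.7809  1.4145]
y=Σ⁻¹𝟙 = [17.6410  8.2767  10.9719  18.8079  11.0872  7.1133]
a=μᵀx=0.851303  b=𝟙ᵀx=6.802237  c=𝟙ᵀy=73.898080  D=ac−b²=16.639255
λ₁=(c·0.107−b)/D = (73.898080·0.107−6.802237)/16.639255 = 0.066401
λ₂=(a−b·0.107)/D = (0.851303−6.802237·0.107)/16.639255 = 0.007420
w* = 0.066401·x + 0.007420·y:
  w_0 = 0.066401·0.8424 + 0.007420·17.6410 = 0.1868  (Tesla)
  w_1 = 0.066401·-0.2572 + 0.007420·8.2767 = 0.0443  (Kellogg)
  w_2 = 0.066401·2.1496 + 0.007420·10.9719 = 0.2241  (GE)
  w_3 = 0.066401·1.8720 + 0.007420·18.8079 = 0.2639  (Nike)
  w_4 = 0.066401·0.7809 + 0.007420·11.0872 = 0.1341  (JPMorgan)
  w_5 = 0.066401·1.4145 + 0.007420·7.1133 = 0.1467  (Honeywell)
Σw_i=1.0000  μᵀw=0.1070
σ²=wᵀΣw=λ₁·μ_p+λ₂ = 0.066401·0.107 + 0.007420 = 0.014525 ≈ 0.0145

0.1868  0.0443  0.2241  0.2639  0.1341  0.1467
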